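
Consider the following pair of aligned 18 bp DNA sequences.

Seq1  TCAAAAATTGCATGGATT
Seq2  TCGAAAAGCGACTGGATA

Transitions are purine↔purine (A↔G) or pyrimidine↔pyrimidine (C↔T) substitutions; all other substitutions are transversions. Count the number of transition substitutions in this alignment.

2

Mismatches occur at site 3 (A→G, transition), site 8 (T→G, transversion), site 9 (T→C, transition), site 11 (C→A, transversion), site 12 (A→C, transversion), site 18 (T→A, transversion).
Of the 6 differences, 2 transitions and 4 transversions, so the answer is 2.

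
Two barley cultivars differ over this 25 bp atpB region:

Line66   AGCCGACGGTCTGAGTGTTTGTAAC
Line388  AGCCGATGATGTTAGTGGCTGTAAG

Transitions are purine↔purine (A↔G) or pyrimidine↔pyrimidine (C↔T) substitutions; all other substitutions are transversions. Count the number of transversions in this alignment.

Differing sites — 7:C/T (Ti); 9:G/A (Ti); 11:C/G (Tv); 13:G/T (Tv); 18:T/G (Tv); 19:T/C (Ti); 25:C/G (Tv).
Of the 7 differences, 3 transitions and 4 transversions, so the answer is 4.

4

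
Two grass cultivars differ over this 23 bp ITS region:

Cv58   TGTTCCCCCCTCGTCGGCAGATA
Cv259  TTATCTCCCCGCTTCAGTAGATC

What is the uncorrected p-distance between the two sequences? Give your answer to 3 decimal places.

0.348

Mismatches occur at site 2 (G→T), site 3 (T→A), site 6 (C→T), site 11 (T→G), site 13 (G→T), site 16 (G→A), site 18 (C→T), site 23 (A→C).
There are 8 differences over 23 sites, so p = 8/23 = 0.348.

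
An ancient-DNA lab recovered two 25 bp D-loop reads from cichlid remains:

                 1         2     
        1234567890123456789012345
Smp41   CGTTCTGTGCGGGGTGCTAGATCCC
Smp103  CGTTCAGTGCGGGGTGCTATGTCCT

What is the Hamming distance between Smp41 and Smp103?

4

Mismatches occur at site 6 (T→A), site 20 (G→T), site 21 (A→G), site 25 (C→T).
That gives 4 mismatches out of 25 aligned sites, so the Hamming distance is 4.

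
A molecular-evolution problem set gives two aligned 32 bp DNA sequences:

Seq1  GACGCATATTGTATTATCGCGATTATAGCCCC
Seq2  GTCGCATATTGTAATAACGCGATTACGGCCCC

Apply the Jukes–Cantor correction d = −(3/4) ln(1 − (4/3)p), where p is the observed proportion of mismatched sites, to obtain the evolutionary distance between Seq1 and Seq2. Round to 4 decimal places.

0.1752

Mismatches occur at site 2 (A↔T), site 14 (T↔A), site 17 (T↔A), site 26 (T↔C), site 27 (A↔G).
p = 5/32 = 0.156250.
d = −0.75 · ln(1 − (4/3)·0.156250) = −0.75 · ln(0.791667) = −0.75 · (-0.233614) = 0.1752.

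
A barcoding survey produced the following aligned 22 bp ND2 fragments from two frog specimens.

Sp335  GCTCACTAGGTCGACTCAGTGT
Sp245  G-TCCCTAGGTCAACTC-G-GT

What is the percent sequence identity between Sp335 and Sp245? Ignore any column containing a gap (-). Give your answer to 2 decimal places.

Excluding the 3 gap columns leaves 19 comparable sites.
The sequences differ at positions 5 (A/C), 13 (G/A).
17 of the 19 comparable sites match, so the percent identity is 17/19 × 100 = 89.47%.

89.47%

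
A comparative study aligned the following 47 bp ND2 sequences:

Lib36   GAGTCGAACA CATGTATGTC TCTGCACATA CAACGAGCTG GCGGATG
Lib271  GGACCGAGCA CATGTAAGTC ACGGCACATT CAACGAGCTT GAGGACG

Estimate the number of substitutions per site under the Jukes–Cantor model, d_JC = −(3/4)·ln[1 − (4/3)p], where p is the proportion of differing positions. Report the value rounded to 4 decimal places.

0.2805

Mismatches occur at site 2 (A→G), site 3 (G→A), site 4 (T→C), site 8 (A→G), site 17 (T→A), site 21 (T→A), site 23 (T→G), site 30 (A→T), site 40 (G→T), site 42 (C→A), site 46 (T→C).
p = 11/47 = 0.234043.
d = −0.75 · ln(1 − (4/3)·0.234043) = −0.75 · ln(0.687943) = −0.75 · (-0.374049) = 0.2805.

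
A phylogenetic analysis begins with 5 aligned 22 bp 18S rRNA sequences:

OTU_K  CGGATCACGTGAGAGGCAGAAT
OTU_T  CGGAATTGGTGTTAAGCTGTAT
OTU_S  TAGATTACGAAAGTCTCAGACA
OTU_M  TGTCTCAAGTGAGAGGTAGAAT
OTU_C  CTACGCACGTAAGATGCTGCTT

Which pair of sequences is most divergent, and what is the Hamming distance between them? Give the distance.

Pairwise Hamming distances:
  OTU_K vs OTU_T: 9
  OTU_K vs OTU_S: 10
  OTU_K vs OTU_M: 5
  OTU_K vs OTU_C: 9
  OTU_T vs OTU_S: 16
  OTU_T vs OTU_M: 13
  OTU_T vs OTU_C: 13
  OTU_S vs OTU_M: 13
  OTU_S vs OTU_C: 14
  OTU_M vs OTU_C: 11
The largest is 16, between OTU_T and OTU_S.

16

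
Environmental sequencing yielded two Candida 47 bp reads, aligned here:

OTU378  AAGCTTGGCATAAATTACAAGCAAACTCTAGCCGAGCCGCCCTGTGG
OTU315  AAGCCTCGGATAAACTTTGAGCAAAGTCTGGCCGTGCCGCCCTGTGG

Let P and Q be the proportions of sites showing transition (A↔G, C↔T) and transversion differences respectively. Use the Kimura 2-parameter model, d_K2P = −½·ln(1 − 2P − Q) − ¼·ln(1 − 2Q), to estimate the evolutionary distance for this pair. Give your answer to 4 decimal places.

Differing sites — 5:T/C (Ti); 7:G/C (Tv); 9:C/G (Tv); 15:T/C (Ti); 17:A/T (Tv); 18:C/T (Ti); 19:A/G (Ti); 26:C/G (Tv); 30:A/G (Ti); 35:A/T (Tv).
Of the 10 differences, 5 transitions and 5 transversions over 47 sites: P = 5/47 = 0.106383, Q = 5/47 = 0.106383.
d = −0.5·ln(0.680851) − 0.25·ln(0.787234) = −0.5·(-0.384412) − 0.25·(-0.239230) = 0.2520.

0.2520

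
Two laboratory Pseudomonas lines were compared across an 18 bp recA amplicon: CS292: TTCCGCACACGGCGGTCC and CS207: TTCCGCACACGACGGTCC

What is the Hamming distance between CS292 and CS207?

Differing sites — 12:G/A.
That gives 1 mismatch out of 18 aligned sites, so the Hamming distance is 1.

1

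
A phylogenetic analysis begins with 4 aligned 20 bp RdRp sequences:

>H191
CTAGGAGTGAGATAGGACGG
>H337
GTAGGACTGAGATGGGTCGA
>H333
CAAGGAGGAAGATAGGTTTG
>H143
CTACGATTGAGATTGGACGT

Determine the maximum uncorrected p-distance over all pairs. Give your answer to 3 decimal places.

0.500

Pairwise Hamming distances:
  H191 vs H337: 5
  H191 vs H333: 6
  H191 vs H143: 4
  H337 vs H333: 9
  H337 vs H143: 6
  H333 vs H143: 10
The largest is 10 mismatches, between H333 and H143; p = 10/20 = 0.500.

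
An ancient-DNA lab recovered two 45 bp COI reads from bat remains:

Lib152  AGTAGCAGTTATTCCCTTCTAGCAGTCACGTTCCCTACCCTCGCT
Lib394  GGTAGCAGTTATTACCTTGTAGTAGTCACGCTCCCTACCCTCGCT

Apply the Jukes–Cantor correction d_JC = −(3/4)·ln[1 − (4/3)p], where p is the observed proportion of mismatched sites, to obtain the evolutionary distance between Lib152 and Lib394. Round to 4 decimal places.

0.1203

Differing sites — 1:A/G; 14:C/A; 19:C/G; 23:C/T; 31:T/C.
p = 5/45 = 0.111111.
d = −0.75 · ln(1 − (4/3)·0.111111) = −0.75 · ln(0.851852) = −0.75 · (-0.160342) = 0.1203.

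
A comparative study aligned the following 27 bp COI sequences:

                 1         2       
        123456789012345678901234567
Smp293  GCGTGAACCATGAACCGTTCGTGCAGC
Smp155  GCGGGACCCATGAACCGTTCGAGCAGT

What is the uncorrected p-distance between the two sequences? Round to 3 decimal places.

0.148

The sequences differ at positions 4 (T/G), 7 (A/C), 22 (T/A), 27 (C/T).
There are 4 differences over 27 sites, so p = 4/27 = 0.148.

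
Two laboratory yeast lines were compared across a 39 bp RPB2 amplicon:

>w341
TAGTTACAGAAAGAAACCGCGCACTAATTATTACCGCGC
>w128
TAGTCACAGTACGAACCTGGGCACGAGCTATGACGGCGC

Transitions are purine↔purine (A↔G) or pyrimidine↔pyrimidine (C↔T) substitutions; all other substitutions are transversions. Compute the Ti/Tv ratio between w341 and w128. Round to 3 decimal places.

Differing sites — 5:T/C (Ti); 10:A/T (Tv); 12:A/C (Tv); 16:A/C (Tv); 18:C/T (Ti); 20:C/G (Tv); 25:T/G (Tv); 27:A/G (Ti); 28:T/C (Ti); 32:T/G (Tv); 35:C/G (Tv).
Of the 11 differences, 4 transitions and 7 transversions, so Ti/Tv = 4/7 = 0.571.

0.571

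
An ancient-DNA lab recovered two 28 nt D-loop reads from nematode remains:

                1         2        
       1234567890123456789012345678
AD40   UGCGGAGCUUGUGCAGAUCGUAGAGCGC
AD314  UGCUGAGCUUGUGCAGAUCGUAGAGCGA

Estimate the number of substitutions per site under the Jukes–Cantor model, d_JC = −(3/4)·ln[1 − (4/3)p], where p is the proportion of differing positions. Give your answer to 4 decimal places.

The sequences differ at positions 4 (G/U), 28 (C/A).
p = 2/28 = 0.071429.
d = −0.75 · ln(1 − (4/3)·0.071429) = −0.75 · ln(0.904761) = −0.75 · (-0.100084) = 0.0751.

0.0751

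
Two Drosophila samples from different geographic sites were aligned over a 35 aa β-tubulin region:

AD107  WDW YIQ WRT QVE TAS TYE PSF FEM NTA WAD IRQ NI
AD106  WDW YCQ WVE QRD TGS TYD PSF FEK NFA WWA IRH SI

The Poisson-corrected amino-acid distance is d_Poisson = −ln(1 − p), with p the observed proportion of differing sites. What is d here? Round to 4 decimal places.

Differing sites — 5:I/C; 8:R/V; 9:T/E; 11:V/R; 12:E/D; 14:A/G; 18:E/D; 24:M/K; 26:T/F; 29:A/W; 30:D/A; 33:Q/H; 34:N/S.
p = 13/35 = 0.371429.
d = −ln(1 − 0.371429) = −ln(0.628571) = 0.4643.

0.4643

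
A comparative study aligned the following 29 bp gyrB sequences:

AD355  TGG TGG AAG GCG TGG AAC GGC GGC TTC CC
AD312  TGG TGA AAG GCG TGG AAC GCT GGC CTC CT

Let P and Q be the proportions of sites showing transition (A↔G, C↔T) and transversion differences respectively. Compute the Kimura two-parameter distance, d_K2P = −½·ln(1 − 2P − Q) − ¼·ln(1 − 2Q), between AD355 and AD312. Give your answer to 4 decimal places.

Differing sites — 6:G/A (Ti); 20:G/C (Tv); 21:C/T (Ti); 25:T/C (Ti); 29:C/T (Ti).
Of the 5 differences, 4 transitions and 1 transversion over 29 sites: P = 4/29 = 0.137931, Q = 1/29 = 0.034483.
d = −0.5·ln(0.689655) − 0.25·ln(0.931034) = −0.5·(-0.371564) − 0.25·(-0.071459) = 0.2036.

0.2036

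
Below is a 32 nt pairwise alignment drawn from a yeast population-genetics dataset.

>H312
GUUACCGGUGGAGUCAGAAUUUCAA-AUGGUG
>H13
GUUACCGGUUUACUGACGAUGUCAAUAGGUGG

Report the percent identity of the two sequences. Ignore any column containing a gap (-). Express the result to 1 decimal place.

67.7%

Excluding the 1 gap column leaves 31 comparable sites.
The sequences differ at positions 10 (G/U), 11 (G/U), 13 (G/C), 15 (C/G), 17 (G/C), 18 (A/G), 21 (U/G), 28 (U/G), 30 (G/U), 31 (U/G).
21 of the 31 comparable sites match, so the percent identity is 21/31 × 100 = 67.7%.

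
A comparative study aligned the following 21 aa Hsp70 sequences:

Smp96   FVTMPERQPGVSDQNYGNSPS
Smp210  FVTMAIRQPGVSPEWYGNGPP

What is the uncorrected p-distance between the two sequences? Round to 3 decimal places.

Differing sites — 5:P/A; 6:E/I; 13:D/P; 14:Q/E; 15:N/W; 19:S/G; 21:S/P.
There are 7 differences over 21 sites, so p = 7/21 = 0.333.

0.333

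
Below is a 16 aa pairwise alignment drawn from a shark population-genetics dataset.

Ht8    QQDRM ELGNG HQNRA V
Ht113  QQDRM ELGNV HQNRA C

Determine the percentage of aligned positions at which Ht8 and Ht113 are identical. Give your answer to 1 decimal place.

Mismatches occur at site 10 (G/V), site 16 (V/C).
14 of the 16 sites match, so the percent identity is 14/16 × 100 = 87.5%.

87.5%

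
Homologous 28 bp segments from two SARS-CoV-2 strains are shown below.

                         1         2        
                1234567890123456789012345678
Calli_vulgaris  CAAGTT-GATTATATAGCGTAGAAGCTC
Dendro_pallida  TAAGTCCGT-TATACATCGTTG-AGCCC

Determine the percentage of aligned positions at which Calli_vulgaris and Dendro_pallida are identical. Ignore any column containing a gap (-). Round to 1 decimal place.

72.0%

Excluding the 3 gap columns leaves 25 comparable sites.
Differing sites — 1:C/T; 6:T/C; 9:A/T; 15:T/C; 17:G/T; 21:A/T; 27:T/C.
18 of the 25 comparable sites match, so the percent identity is 18/25 × 100 = 72.0%.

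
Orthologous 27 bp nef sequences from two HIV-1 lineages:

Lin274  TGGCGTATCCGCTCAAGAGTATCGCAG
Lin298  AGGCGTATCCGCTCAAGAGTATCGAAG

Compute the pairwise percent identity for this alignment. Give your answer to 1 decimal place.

92.6%

Differing sites — 1:T/A; 25:C/A.
25 of the 27 sites match, so the percent identity is 25/27 × 100 = 92.6%.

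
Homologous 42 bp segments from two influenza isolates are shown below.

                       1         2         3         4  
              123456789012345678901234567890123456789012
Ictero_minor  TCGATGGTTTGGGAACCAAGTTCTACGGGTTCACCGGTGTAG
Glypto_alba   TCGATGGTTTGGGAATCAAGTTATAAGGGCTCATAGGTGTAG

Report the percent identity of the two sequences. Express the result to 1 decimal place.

85.7%

Differing sites — 16:C/T; 23:C/A; 26:C/A; 30:T/C; 34:C/T; 35:C/A.
36 of the 42 sites match, so the percent identity is 36/42 × 100 = 85.7%.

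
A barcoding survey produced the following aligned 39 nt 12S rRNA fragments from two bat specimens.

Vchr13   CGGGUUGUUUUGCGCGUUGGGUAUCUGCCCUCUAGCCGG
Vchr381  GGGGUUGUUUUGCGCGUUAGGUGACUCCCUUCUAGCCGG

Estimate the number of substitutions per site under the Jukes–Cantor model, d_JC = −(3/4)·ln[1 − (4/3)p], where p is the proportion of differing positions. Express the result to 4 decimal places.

0.1722

Differing sites — 1:C/G; 19:G/A; 23:A/G; 24:U/A; 27:G/C; 30:C/U.
p = 6/39 = 0.153846.
d = −0.75 · ln(1 − (4/3)·0.153846) = −0.75 · ln(0.794872) = −0.75 · (-0.229574) = 0.1722.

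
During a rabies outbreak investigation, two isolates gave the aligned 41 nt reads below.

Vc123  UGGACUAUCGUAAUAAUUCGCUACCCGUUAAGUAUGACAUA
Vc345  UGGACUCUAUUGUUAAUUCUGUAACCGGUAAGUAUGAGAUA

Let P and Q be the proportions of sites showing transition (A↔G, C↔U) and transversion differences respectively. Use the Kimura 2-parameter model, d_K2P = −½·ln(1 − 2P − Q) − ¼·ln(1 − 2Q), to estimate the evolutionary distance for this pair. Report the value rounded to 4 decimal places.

0.3007

Mismatches occur at site 7 (A↔C, transversion), site 9 (C↔A, transversion), site 10 (G↔U, transversion), site 12 (A↔G, transition), site 13 (A↔U, transversion), site 20 (G↔U, transversion), site 21 (C↔G, transversion), site 24 (C↔A, transversion), site 28 (U↔G, transversion), site 38 (C↔G, transversion).
Of the 10 differences, 1 transition and 9 transversions over 41 sites: P = 1/41 = 0.024390, Q = 9/41 = 0.219512.
d = −0.5·ln(0.731708) − 0.25·ln(0.560976) = −0.5·(-0.312374) − 0.25·(-0.578077) = 0.3007.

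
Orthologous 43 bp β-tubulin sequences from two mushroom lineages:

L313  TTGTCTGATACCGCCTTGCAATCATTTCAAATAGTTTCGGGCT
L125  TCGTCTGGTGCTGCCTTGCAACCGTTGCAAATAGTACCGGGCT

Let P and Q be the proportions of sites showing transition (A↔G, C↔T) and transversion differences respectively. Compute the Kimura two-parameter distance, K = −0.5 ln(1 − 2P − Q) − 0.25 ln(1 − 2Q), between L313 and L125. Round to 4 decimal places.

0.2571

The sequences differ at positions 2 (T/C, transition), 8 (A/G, transition), 10 (A/G, transition), 12 (C/T, transition), 22 (T/C, transition), 24 (A/G, transition), 27 (T/G, transversion), 36 (T/A, transversion), 37 (T/C, transition).
Of the 9 differences, 7 transitions and 2 transversions over 43 sites: P = 7/43 = 0.162791, Q = 2/43 = 0.046512.
d = −0.5·ln(0.627906) − 0.25·ln(0.906976) = −0.5·(-0.465365) − 0.25·(-0.097639) = 0.2571.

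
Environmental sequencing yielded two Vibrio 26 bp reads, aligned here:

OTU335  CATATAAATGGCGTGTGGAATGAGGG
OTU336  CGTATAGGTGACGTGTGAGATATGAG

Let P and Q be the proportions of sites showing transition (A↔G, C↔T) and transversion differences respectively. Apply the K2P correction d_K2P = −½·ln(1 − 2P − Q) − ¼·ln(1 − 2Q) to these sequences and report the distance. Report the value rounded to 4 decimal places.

Differing sites — 2:A/G (Ti); 7:A/G (Ti); 8:A/G (Ti); 11:G/A (Ti); 18:G/A (Ti); 19:A/G (Ti); 22:G/A (Ti); 23:A/T (Tv); 25:G/A (Ti).
Of the 9 differences, 8 transitions and 1 transversion over 26 sites: P = 8/26 = 0.307692, Q = 1/26 = 0.038462.
d = −0.5·ln(0.346154) − 0.25·ln(0.923076) = −0.5·(-1.060872) − 0.25·(-0.080044) = 0.5504.

0.5504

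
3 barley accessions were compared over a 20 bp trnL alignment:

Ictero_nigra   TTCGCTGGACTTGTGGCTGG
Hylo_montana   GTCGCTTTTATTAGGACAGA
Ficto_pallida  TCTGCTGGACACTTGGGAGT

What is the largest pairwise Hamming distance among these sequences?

14

Pairwise Hamming distances:
  Ictero_nigra vs Hylo_montana: 10
  Ictero_nigra vs Ficto_pallida: 8
  Hylo_montana vs Ficto_pallida: 14
The largest is 14, between Hylo_montana and Ficto_pallida.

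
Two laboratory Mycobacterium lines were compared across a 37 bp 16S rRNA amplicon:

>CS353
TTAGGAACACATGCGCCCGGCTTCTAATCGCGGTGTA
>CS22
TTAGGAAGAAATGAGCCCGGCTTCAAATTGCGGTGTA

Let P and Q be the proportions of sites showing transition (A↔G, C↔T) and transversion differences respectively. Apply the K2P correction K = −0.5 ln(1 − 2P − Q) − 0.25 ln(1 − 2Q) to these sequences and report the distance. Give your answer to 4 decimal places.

0.1494

Mismatches occur at site 8 (C↔G, transversion), site 10 (C↔A, transversion), site 14 (C↔A, transversion), site 25 (T↔A, transversion), site 29 (C↔T, transition).
Of the 5 differences, 1 transition and 4 transversions over 37 sites: P = 1/37 = 0.027027, Q = 4/37 = 0.108108.
d = −0.5·ln(0.837838) − 0.25·ln(0.783784) = −0.5·(-0.176931) − 0.25·(-0.243622) = 0.1494.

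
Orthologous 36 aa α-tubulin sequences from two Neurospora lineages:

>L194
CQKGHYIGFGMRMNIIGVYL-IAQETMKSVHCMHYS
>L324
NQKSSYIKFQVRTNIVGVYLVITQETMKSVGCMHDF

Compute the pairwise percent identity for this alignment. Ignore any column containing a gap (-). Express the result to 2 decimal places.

65.71%

Excluding the 1 gap column leaves 35 comparable sites.
Differing sites — 1:C/N; 4:G/S; 5:H/S; 8:G/K; 10:G/Q; 11:M/V; 13:M/T; 16:I/V; 23:A/T; 31:H/G; 35:Y/D; 36:S/F.
23 of the 35 comparable sites match, so the percent identity is 23/35 × 100 = 65.71%.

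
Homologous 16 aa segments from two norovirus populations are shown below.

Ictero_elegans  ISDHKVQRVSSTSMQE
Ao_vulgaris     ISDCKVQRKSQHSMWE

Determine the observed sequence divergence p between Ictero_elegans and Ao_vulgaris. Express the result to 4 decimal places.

0.3125

Mismatches occur at site 4 (H↔C), site 9 (V↔K), site 11 (S↔Q), site 12 (T↔H), site 15 (Q↔W).
There are 5 differences over 16 sites, so p = 5/16 = 0.3125.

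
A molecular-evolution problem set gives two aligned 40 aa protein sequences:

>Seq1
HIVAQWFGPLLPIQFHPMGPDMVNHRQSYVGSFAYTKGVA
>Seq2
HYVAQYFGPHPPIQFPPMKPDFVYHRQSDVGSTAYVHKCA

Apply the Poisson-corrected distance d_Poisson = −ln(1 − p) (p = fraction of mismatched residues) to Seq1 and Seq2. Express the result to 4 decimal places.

0.4308

Mismatches occur at site 2 (I↔Y), site 6 (W↔Y), site 10 (L↔H), site 11 (L↔P), site 16 (H↔P), site 19 (G↔K), site 22 (M↔F), site 24 (N↔Y), site 29 (Y↔D), site 33 (F↔T), site 36 (T↔V), site 37 (K↔H), site 38 (G↔K), site 39 (V↔C).
p = 14/40 = 0.350000.
d = −ln(1 − 0.350000) = −ln(0.650000) = 0.4308.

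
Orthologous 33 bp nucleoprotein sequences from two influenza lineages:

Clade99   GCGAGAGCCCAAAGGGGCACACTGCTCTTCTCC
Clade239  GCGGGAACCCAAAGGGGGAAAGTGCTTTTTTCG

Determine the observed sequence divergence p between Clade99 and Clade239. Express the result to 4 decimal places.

Differing sites — 4:A/G; 7:G/A; 18:C/G; 20:C/A; 22:C/G; 27:C/T; 30:C/T; 33:C/G.
There are 8 differences over 33 sites, so p = 8/33 = 0.2424.

0.2424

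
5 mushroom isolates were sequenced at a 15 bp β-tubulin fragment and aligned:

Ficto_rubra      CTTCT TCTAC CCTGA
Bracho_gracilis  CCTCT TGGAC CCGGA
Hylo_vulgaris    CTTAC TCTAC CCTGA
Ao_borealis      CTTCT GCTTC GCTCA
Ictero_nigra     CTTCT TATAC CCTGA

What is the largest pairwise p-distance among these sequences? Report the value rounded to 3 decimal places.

Pairwise Hamming distances:
  Ficto_rubra vs Bracho_gracilis: 4
  Ficto_rubra vs Hylo_vulgaris: 2
  Ficto_rubra vs Ao_borealis: 4
  Ficto_rubra vs Ictero_nigra: 1
  Bracho_gracilis vs Hylo_vulgaris: 6
  Bracho_gracilis vs Ao_borealis: 8
  Bracho_gracilis vs Ictero_nigra: 4
  Hylo_vulgaris vs Ao_borealis: 6
  Hylo_vulgaris vs Ictero_nigra: 3
  Ao_borealis vs Ictero_nigra: 5
The largest is 8 mismatches, between Bracho_gracilis and Ao_borealis; p = 8/15 = 0.533.

0.533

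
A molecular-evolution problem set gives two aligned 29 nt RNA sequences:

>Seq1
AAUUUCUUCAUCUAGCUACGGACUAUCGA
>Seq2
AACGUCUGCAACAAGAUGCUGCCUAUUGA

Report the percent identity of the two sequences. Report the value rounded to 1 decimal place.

Differing sites — 3:U/C; 4:U/G; 8:U/G; 11:U/A; 13:U/A; 16:C/A; 18:A/G; 20:G/U; 22:A/C; 27:C/U.
19 of the 29 sites match, so the percent identity is 19/29 × 100 = 65.5%.

65.5%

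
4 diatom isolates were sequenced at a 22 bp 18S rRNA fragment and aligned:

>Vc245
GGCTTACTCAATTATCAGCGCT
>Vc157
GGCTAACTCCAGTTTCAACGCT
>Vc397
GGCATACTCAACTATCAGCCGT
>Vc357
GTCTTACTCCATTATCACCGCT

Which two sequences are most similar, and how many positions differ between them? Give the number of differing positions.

3

Pairwise Hamming distances:
  Vc245 vs Vc157: 5
  Vc245 vs Vc397: 4
  Vc245 vs Vc357: 3
  Vc157 vs Vc397: 8
  Vc157 vs Vc357: 5
  Vc397 vs Vc357: 7
The smallest is 3, between Vc245 and Vc357.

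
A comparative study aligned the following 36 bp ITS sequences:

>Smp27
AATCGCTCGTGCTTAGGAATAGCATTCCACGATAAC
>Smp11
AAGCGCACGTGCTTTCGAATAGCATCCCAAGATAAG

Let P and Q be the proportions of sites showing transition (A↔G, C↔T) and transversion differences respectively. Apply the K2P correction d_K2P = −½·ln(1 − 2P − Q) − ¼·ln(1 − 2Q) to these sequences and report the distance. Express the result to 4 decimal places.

Mismatches occur at site 3 (T→G, transversion), site 7 (T→A, transversion), site 15 (A→T, transversion), site 16 (G→C, transversion), site 26 (T→C, transition), site 30 (C→A, transversion), site 36 (C→G, transversion).
Of the 7 differences, 1 transition and 6 transversions over 36 sites: P = 1/36 = 0.027778, Q = 6/36 = 0.166667.
d = −0.5·ln(0.777777) − 0.25·ln(0.666666) = −0.5·(-0.251315) − 0.25·(-0.405466) = 0.2270.

0.2270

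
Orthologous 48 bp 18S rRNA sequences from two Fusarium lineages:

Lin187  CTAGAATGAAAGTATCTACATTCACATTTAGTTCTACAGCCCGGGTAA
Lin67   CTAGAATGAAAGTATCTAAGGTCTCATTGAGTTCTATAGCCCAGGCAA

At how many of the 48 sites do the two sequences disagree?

Mismatches occur at site 19 (C/A), site 20 (A/G), site 21 (T/G), site 24 (A/T), site 29 (T/G), site 37 (C/T), site 43 (G/A), site 46 (T/C).
That gives 8 mismatches out of 48 aligned sites, so the Hamming distance is 8.

8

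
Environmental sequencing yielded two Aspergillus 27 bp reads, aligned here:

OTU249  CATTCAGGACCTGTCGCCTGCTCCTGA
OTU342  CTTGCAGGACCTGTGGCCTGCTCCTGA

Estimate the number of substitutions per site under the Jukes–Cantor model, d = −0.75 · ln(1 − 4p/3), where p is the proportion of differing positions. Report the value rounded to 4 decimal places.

0.1203

The sequences differ at positions 2 (A/T), 4 (T/G), 15 (C/G).
p = 3/27 = 0.111111.
d = −0.75 · ln(1 − (4/3)·0.111111) = −0.75 · ln(0.851852) = −0.75 · (-0.160342) = 0.1203.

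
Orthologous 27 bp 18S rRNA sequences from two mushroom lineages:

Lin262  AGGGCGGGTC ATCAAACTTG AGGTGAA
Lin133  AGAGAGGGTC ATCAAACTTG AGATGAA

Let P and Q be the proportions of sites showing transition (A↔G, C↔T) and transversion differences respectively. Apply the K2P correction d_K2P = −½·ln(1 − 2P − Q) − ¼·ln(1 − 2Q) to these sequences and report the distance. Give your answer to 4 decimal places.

0.1216

Differing sites — 3:G/A (Ti); 5:C/A (Tv); 23:G/A (Ti).
Of the 3 differences, 2 transitions and 1 transversion over 27 sites: P = 2/27 = 0.074074, Q = 1/27 = 0.037037.
d = −0.5·ln(0.814815) − 0.25·ln(0.925926) = −0.5·(-0.204794) − 0.25·(-0.076961) = 0.1216.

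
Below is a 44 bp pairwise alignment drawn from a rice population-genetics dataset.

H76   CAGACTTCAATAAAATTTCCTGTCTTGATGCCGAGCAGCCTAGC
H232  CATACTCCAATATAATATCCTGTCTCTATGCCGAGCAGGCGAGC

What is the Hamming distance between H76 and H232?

The sequences differ at positions 3 (G/T), 7 (T/C), 13 (A/T), 17 (T/A), 26 (T/C), 27 (G/T), 39 (C/G), 41 (T/G).
That gives 8 mismatches out of 44 aligned sites, so the Hamming distance is 8.

8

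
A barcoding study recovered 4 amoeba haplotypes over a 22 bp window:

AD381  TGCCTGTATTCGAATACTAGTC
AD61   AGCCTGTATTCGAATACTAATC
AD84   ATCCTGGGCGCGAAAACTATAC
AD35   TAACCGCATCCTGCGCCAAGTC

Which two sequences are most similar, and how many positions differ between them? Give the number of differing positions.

2

Pairwise Hamming distances:
  AD381 vs AD61: 2
  AD381 vs AD84: 9
  AD381 vs AD35: 11
  AD61 vs AD84: 8
  AD61 vs AD35: 13
  AD84 vs AD35: 16
The smallest is 2, between AD381 and AD61.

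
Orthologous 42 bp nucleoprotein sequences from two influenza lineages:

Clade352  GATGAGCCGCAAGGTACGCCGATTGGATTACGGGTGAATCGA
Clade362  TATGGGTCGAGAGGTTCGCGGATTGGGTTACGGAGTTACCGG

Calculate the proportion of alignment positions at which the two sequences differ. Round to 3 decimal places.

0.333

The sequences differ at positions 1 (G/T), 5 (A/G), 7 (C/T), 10 (C/A), 11 (A/G), 16 (A/T), 20 (C/G), 27 (A/G), 34 (G/A), 35 (T/G), 36 (G/T), 37 (A/T), 39 (T/C), 42 (A/G).
There are 14 differences over 42 sites, so p = 14/42 = 0.333.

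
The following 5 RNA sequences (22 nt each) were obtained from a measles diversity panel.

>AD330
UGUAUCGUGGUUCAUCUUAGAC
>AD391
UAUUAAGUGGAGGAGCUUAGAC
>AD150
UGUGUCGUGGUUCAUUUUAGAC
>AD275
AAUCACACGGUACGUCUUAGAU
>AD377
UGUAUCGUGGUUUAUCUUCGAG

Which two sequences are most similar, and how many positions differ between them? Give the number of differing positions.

2

Pairwise Hamming distances:
  AD330 vs AD391: 8
  AD330 vs AD150: 2
  AD330 vs AD275: 9
  AD330 vs AD377: 3
  AD391 vs AD150: 9
  AD391 vs AD275: 11
  AD391 vs AD377: 10
  AD150 vs AD275: 10
  AD150 vs AD377: 5
  AD275 vs AD377: 11
The smallest is 2, between AD330 and AD150.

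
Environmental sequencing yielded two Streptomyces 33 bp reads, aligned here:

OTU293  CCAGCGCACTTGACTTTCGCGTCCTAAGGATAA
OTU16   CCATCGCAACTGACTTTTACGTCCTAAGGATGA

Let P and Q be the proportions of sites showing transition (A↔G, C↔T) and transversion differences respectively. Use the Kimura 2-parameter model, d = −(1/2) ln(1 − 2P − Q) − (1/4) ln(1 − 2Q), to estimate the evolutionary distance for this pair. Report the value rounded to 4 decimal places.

Differing sites — 4:G/T (Tv); 9:C/A (Tv); 10:T/C (Ti); 18:C/T (Ti); 19:G/A (Ti); 32:A/G (Ti).
Of the 6 differences, 4 transitions and 2 transversions over 33 sites: P = 4/33 = 0.121212, Q = 2/33 = 0.060606.
d = −0.5·ln(0.696970) − 0.25·ln(0.878788) = −0.5·(-0.361013) − 0.25·(-0.129212) = 0.2128.

0.2128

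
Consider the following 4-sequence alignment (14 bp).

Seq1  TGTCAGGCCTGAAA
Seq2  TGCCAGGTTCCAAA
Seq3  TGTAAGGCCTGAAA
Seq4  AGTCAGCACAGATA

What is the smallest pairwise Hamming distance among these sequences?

Pairwise Hamming distances:
  Seq1 vs Seq2: 5
  Seq1 vs Seq3: 1
  Seq1 vs Seq4: 5
  Seq2 vs Seq3: 6
  Seq2 vs Seq4: 8
  Seq3 vs Seq4: 6
The smallest is 1, between Seq1 and Seq3.

1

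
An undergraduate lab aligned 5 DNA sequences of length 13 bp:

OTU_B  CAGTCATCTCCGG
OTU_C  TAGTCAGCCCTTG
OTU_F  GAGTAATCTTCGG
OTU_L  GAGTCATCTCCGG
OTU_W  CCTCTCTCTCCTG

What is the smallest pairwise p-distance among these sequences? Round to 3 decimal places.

0.077

Pairwise Hamming distances:
  OTU_B vs OTU_C: 5
  OTU_B vs OTU_F: 3
  OTU_B vs OTU_L: 1
  OTU_B vs OTU_W: 6
  OTU_C vs OTU_F: 7
  OTU_C vs OTU_L: 5
  OTU_C vs OTU_W: 9
  OTU_F vs OTU_L: 2
  OTU_F vs OTU_W: 8
  OTU_L vs OTU_W: 7
The smallest is 1 mismatch, between OTU_B and OTU_L; p = 1/13 = 0.077.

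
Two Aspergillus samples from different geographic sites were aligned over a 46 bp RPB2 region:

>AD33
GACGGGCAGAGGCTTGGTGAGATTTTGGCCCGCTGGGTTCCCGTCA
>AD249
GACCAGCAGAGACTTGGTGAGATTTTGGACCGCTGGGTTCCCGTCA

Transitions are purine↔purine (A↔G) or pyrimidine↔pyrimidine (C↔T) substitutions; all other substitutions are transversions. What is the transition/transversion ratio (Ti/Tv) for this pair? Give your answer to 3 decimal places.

Mismatches occur at site 4 (G↔C, transversion), site 5 (G↔A, transition), site 12 (G↔A, transition), site 29 (C↔A, transversion).
Of the 4 differences, 2 transitions and 2 transversions, so Ti/Tv = 2/2 = 1.000.

1.000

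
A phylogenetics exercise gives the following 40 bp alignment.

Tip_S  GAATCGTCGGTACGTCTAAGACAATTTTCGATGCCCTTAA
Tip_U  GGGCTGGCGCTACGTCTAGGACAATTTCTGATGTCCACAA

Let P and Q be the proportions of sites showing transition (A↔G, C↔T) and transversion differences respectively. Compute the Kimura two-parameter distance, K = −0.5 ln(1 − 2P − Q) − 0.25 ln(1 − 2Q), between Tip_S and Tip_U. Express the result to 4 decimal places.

Mismatches occur at site 2 (A→G, transition), site 3 (A→G, transition), site 4 (T→C, transition), site 5 (C→T, transition), site 7 (T→G, transversion), site 10 (G→C, transversion), site 19 (A→G, transition), site 28 (T→C, transition), site 29 (C→T, transition), site 34 (C→T, transition), site 37 (T→A, transversion), site 38 (T→C, transition).
Of the 12 differences, 9 transitions and 3 transversions over 40 sites: P = 9/40 = 0.225000, Q = 3/40 = 0.075000.
d = −0.5·ln(0.475000) − 0.25·ln(0.850000) = −0.5·(-0.744440) − 0.25·(-0.162519) = 0.4128.

0.4128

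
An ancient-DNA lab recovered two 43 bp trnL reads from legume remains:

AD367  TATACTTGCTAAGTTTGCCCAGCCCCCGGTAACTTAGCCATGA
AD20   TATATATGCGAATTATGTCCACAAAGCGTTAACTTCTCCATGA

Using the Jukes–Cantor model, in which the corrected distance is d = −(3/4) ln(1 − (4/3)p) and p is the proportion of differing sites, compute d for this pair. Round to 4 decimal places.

The sequences differ at positions 5 (C/T), 6 (T/A), 10 (T/G), 13 (G/T), 15 (T/A), 18 (C/T), 22 (G/C), 23 (C/A), 24 (C/A), 25 (C/A), 26 (C/G), 29 (G/T), 36 (A/C), 37 (G/T).
p = 14/43 = 0.325581.
d = −0.75 · ln(1 − (4/3)·0.325581) = −0.75 · ln(0.565892) = −0.75 · (-0.569352) = 0.4270.

0.4270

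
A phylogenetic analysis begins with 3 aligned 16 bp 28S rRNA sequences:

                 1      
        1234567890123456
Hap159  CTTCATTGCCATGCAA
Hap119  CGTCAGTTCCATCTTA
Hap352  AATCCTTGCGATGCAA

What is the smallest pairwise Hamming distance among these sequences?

4

Pairwise Hamming distances:
  Hap159 vs Hap119: 6
  Hap159 vs Hap352: 4
  Hap119 vs Hap352: 9
The smallest is 4, between Hap159 and Hap352.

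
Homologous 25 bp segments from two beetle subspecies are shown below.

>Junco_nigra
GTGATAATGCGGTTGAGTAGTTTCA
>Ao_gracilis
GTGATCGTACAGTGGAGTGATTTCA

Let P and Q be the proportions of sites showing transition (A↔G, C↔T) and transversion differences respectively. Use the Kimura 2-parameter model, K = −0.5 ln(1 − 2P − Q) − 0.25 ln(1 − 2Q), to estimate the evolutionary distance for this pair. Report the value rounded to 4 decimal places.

0.3706

Differing sites — 6:A/C (Tv); 7:A/G (Ti); 9:G/A (Ti); 11:G/A (Ti); 14:T/G (Tv); 19:A/G (Ti); 20:G/A (Ti).
Of the 7 differences, 5 transitions and 2 transversions over 25 sites: P = 5/25 = 0.200000, Q = 2/25 = 0.080000.
d = −0.5·ln(0.520000) − 0.25·ln(0.840000) = −0.5·(-0.653926) − 0.25·(-0.174353) = 0.3706.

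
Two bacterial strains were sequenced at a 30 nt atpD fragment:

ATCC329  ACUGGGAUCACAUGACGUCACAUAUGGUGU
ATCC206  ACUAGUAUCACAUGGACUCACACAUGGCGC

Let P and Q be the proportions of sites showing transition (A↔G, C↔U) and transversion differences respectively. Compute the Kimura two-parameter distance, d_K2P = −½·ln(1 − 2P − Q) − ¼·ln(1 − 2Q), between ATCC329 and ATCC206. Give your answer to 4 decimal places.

The sequences differ at positions 4 (G/A, transition), 6 (G/U, transversion), 15 (A/G, transition), 16 (C/A, transversion), 17 (G/C, transversion), 23 (U/C, transition), 28 (U/C, transition), 30 (U/C, transition).
Of the 8 differences, 5 transitions and 3 transversions over 30 sites: P = 5/30 = 0.166667, Q = 3/30 = 0.100000.
d = −0.5·ln(0.566666) − 0.25·ln(0.800000) = −0.5·(-0.567985) − 0.25·(-0.223144) = 0.3398.

0.3398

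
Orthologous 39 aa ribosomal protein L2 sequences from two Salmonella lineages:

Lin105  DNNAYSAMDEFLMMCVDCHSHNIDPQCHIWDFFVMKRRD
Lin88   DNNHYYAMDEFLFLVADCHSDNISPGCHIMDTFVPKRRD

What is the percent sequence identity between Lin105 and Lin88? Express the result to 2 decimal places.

69.23%

Differing sites — 4:A/H; 6:S/Y; 13:M/F; 14:M/L; 15:C/V; 16:V/A; 21:H/D; 24:D/S; 26:Q/G; 30:W/M; 32:F/T; 35:M/P.
27 of the 39 sites match, so the percent identity is 27/39 × 100 = 69.23%.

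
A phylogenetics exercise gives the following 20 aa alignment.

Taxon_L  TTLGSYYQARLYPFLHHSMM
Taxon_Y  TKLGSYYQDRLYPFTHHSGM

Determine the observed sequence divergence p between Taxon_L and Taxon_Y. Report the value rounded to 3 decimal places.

0.200

Differing sites — 2:T/K; 9:A/D; 15:L/T; 19:M/G.
There are 4 differences over 20 sites, so p = 4/20 = 0.200.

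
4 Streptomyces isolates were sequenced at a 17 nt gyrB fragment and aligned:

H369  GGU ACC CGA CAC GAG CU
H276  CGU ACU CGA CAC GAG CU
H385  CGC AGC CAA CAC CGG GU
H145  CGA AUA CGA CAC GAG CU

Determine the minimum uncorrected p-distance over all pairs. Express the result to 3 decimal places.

0.118

Pairwise Hamming distances:
  H369 vs H276: 2
  H369 vs H385: 7
  H369 vs H145: 4
  H276 vs H385: 7
  H276 vs H145: 3
  H385 vs H145: 7
The smallest is 2 mismatches, between H369 and H276; p = 2/17 = 0.118.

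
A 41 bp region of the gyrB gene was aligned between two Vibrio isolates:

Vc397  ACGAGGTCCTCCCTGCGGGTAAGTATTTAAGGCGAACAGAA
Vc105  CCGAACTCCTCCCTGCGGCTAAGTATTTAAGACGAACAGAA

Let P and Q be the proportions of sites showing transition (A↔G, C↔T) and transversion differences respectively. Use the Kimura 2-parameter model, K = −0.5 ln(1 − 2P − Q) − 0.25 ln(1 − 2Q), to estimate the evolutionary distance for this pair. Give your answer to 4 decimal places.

Mismatches occur at site 1 (A↔C, transversion), site 5 (G↔A, transition), site 6 (G↔C, transversion), site 19 (G↔C, transversion), site 32 (G↔A, transition).
Of the 5 differences, 2 transitions and 3 transversions over 41 sites: P = 2/41 = 0.048780, Q = 3/41 = 0.073171.
d = −0.5·ln(0.829269) − 0.25·ln(0.853658) = −0.5·(-0.187211) − 0.25·(-0.158225) = 0.1332.

0.1332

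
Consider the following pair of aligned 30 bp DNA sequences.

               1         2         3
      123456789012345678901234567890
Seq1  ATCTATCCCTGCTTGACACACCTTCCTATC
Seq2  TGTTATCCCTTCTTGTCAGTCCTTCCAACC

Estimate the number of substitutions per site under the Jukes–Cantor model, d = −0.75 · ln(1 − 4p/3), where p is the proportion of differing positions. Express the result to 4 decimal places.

0.3831

Mismatches occur at site 1 (A/T), site 2 (T/G), site 3 (C/T), site 11 (G/T), site 16 (A/T), site 19 (C/G), site 20 (A/T), site 27 (T/A), site 29 (T/C).
p = 9/30 = 0.300000.
d = −0.75 · ln(1 − (4/3)·0.300000) = −0.75 · ln(0.600000) = −0.75 · (-0.510826) = 0.3831.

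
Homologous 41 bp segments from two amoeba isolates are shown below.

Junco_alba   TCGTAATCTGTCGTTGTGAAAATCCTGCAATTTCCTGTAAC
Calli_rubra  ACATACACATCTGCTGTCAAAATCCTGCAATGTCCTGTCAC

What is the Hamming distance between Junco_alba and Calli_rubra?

Mismatches occur at site 1 (T→A), site 3 (G→A), site 6 (A→C), site 7 (T→A), site 9 (T→A), site 10 (G→T), site 11 (T→C), site 12 (C→T), site 14 (T→C), site 18 (G→C), site 32 (T→G), site 39 (A→C).
That gives 12 mismatches out of 41 aligned sites, so the Hamming distance is 12.

12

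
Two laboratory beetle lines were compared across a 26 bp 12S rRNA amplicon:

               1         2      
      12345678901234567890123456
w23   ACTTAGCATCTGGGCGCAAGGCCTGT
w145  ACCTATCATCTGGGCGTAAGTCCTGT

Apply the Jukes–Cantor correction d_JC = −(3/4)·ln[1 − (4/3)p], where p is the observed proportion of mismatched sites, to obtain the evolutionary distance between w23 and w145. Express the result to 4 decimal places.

Mismatches occur at site 3 (T→C), site 6 (G→T), site 17 (C→T), site 21 (G→T).
p = 4/26 = 0.153846.
d = −0.75 · ln(1 − (4/3)·0.153846) = −0.75 · ln(0.794872) = −0.75 · (-0.229574) = 0.1722.

0.1722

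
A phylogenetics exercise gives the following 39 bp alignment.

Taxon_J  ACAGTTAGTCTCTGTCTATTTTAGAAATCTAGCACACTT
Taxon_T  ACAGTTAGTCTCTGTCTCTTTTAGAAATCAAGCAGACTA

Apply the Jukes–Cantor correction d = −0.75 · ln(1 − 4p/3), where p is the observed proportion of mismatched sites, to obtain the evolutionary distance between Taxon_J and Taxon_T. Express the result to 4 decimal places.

The sequences differ at positions 18 (A/C), 30 (T/A), 35 (C/G), 39 (T/A).
p = 4/39 = 0.102564.
d = −0.75 · ln(1 − (4/3)·0.102564) = −0.75 · ln(0.863248) = −0.75 · (-0.147053) = 0.1103.

0.1103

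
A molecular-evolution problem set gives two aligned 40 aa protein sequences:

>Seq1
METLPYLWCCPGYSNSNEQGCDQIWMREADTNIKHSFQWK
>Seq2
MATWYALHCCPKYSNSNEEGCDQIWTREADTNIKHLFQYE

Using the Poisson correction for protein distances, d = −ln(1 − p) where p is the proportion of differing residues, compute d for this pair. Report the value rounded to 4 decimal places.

0.3216

The sequences differ at positions 2 (E/A), 4 (L/W), 5 (P/Y), 6 (Y/A), 8 (W/H), 12 (G/K), 19 (Q/E), 26 (M/T), 36 (S/L), 39 (W/Y), 40 (K/E).
p = 11/40 = 0.275000.
d = −ln(1 − 0.275000) = −ln(0.725000) = 0.3216.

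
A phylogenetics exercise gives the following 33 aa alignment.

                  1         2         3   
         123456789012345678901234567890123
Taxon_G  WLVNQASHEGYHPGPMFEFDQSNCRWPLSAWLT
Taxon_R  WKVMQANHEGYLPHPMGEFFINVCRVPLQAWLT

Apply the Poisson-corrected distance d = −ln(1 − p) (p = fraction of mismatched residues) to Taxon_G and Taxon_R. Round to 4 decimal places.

Mismatches occur at site 2 (L↔K), site 4 (N↔M), site 7 (S↔N), site 12 (H↔L), site 14 (G↔H), site 17 (F↔G), site 20 (D↔F), site 21 (Q↔I), site 22 (S↔N), site 23 (N↔V), site 26 (W↔V), site 29 (S↔Q).
p = 12/33 = 0.363636.
d = −ln(1 − 0.363636) = −ln(0.636364) = 0.4520.

0.4520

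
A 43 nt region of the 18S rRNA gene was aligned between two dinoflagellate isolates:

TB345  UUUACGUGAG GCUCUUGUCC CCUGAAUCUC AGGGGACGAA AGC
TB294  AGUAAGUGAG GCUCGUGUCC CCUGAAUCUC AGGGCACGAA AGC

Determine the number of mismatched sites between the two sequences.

Mismatches occur at site 1 (U/A), site 2 (U/G), site 5 (C/A), site 15 (U/G), site 35 (G/C).
That gives 5 mismatches out of 43 aligned sites, so the Hamming distance is 5.

5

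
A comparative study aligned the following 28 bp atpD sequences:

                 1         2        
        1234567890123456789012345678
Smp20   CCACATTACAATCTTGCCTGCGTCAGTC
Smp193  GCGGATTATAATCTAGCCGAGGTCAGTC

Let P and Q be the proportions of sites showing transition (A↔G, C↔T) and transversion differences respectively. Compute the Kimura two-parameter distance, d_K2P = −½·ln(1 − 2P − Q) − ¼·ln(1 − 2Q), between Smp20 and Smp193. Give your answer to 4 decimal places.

0.3600

Mismatches occur at site 1 (C→G, transversion), site 3 (A→G, transition), site 4 (C→G, transversion), site 9 (C→T, transition), site 15 (T→A, transversion), site 19 (T→G, transversion), site 20 (G→A, transition), site 21 (C→G, transversion).
Of the 8 differences, 3 transitions and 5 transversions over 28 sites: P = 3/28 = 0.107143, Q = 5/28 = 0.178571.
d = −0.5·ln(0.607143) − 0.25·ln(0.642858) = −0.5·(-0.498991) − 0.25·(-0.441831) = 0.3600.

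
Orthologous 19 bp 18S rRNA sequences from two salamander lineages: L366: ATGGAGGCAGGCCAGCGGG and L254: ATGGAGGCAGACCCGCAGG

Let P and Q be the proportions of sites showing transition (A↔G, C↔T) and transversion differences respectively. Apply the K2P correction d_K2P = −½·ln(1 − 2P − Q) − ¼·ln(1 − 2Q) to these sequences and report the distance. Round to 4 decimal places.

Mismatches occur at site 11 (G→A, transition), site 14 (A→C, transversion), site 17 (G→A, transition).
Of the 3 differences, 2 transitions and 1 transversion over 19 sites: P = 2/19 = 0.105263, Q = 1/19 = 0.052632.
d = −0.5·ln(0.736842) − 0.25·ln(0.894736) = −0.5·(-0.305382) − 0.25·(-0.111227) = 0.1805.

0.1805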